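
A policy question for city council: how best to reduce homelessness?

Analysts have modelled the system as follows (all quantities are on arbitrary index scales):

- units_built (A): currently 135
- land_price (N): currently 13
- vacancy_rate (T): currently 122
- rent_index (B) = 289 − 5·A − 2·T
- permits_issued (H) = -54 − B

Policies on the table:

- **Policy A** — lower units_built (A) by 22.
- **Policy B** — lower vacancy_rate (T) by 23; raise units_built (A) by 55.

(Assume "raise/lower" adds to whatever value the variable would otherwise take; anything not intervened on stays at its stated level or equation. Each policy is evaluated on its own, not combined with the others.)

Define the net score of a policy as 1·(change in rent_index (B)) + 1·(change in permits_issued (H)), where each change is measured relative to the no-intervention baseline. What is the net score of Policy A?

Baseline:
  A = 135
  T = 122
  B = 289 − 5·135 − 2·122 = -630
  H = -54 − (-630) = 576
Policy A (A − 22):
  A = 135 − 22 = 113
  T = 122
  B = 289 − 5·113 − 2·122 = -520
  H = -54 − (-520) = 466
ΔB = -520 − (-630) = 110; ΔH = 466 − 576 = -110
Score = 1·110 + 1·(-110) = 0

0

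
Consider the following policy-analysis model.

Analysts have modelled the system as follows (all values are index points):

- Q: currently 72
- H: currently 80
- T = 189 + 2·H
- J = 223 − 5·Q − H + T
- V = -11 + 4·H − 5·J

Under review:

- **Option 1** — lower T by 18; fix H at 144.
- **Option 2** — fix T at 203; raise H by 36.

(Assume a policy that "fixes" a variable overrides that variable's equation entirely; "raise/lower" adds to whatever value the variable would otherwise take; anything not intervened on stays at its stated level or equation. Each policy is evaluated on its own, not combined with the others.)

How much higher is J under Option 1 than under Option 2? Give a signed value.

228

Option 1 (T − 18, H := 144):
  Q = 72
  H = 144
  T = 189 + 2·144 (−18 from intervention) = 459
  J = 223 − 5·72 − 144 + 459 = 178
Option 2 (T := 203, H + 36):
  Q = 72
  H = 80 + 36 = 116
  T = 203
  J = 223 − 5·72 − 116 + 203 = -50
J: 178 − (-50) = 228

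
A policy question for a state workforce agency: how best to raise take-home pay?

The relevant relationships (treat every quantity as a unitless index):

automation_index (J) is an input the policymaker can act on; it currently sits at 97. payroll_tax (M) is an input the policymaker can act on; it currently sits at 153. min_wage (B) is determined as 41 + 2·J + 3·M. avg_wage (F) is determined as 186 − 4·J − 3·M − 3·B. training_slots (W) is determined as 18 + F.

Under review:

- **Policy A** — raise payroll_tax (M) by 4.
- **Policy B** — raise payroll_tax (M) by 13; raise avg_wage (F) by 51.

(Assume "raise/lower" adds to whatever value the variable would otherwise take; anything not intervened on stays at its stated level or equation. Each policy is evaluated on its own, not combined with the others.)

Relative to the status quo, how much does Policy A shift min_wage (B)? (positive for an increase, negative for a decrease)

12

Baseline:
  J = 97
  M = 153
  B = 41 + 2·97 + 3·153 = 694
Policy A (M + 4):
  J = 97
  M = 153 + 4 = 157
  B = 41 + 2·97 + 3·157 = 706
Change in B: 706 − 694 = 12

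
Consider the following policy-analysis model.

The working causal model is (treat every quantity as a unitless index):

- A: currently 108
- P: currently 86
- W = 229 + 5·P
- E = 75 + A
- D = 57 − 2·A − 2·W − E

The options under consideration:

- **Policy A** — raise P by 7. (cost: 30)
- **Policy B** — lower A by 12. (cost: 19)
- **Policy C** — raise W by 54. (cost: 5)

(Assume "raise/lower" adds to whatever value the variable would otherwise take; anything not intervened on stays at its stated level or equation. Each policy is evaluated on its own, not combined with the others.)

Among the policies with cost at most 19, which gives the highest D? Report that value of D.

Policy B (A − 12):
  A = 108 − 12 = 96
  P = 86
  W = 229 + 5·86 = 659
  E = 75 + 96 = 171
  D = 57 − 2·96 − 2·659 − 171 = -1624
Policy C (W + 54):
  A = 108
  P = 86
  W = 229 + 5·86 (+54 from intervention) = 713
  E = 75 + 108 = 183
  D = 57 − 2·108 − 2·713 − 183 = -1768
Comparing — Policy B: D=-1624, Policy C: D=-1768. Highest is -1624 (Policy B).

-1624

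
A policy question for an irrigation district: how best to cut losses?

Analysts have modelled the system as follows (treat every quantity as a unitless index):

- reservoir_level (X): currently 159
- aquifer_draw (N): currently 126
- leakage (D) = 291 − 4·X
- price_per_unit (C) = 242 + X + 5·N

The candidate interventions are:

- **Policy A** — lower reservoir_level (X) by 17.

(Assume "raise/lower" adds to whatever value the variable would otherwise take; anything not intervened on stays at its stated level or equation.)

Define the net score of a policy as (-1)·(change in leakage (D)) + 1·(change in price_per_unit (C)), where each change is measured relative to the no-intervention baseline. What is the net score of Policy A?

-85

Baseline:
  X = 159
  N = 126
  D = 291 − 4·159 = -345
  C = 242 + 159 + 5·126 = 1031
Policy A (X − 17):
  X = 159 − 17 = 142
  N = 126
  D = 291 − 4·142 = -277
  C = 242 + 142 + 5·126 = 1014
ΔD = -277 − (-345) = 68; ΔC = 1014 − 1031 = -17
Score = (-1)·68 + 1·(-17) = -85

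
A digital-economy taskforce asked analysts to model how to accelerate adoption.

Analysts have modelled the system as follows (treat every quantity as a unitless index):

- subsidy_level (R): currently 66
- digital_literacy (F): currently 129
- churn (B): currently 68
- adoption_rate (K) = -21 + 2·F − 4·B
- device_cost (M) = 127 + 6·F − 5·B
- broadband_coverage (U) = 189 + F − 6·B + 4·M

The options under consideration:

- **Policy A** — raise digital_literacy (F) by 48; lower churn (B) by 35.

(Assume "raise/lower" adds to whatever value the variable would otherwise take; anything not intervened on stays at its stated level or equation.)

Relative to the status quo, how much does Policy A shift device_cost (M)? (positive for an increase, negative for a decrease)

463

Baseline:
  F = 129
  B = 68
  M = 127 + 6·129 − 5·68 = 561
Policy A (F + 48, B − 35):
  F = 129 + 48 = 177
  B = 68 − 35 = 33
  M = 127 + 6·177 − 5·33 = 1024
Change in M: 1024 − 561 = 463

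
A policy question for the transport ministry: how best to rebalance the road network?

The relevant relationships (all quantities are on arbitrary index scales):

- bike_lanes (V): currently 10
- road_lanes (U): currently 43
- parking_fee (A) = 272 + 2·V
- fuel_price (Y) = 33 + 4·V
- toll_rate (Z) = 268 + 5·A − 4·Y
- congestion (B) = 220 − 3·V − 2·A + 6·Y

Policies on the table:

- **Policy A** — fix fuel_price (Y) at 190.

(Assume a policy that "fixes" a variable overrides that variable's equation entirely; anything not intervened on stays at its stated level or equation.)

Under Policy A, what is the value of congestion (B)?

Policy A (Y := 190):
  V = 10
  A = 272 + 2·10 = 292
  Y = 190
  B = 220 − 3·10 − 2·292 + 6·190 = 746

746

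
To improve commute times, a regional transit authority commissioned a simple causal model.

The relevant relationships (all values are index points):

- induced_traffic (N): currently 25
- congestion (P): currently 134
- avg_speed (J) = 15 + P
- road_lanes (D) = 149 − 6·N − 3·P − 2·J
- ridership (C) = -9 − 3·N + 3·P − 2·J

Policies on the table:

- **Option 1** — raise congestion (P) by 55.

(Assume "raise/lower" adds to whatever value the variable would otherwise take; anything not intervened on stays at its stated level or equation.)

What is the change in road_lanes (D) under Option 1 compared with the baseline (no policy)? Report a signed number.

-275

Baseline:
  N = 25
  P = 134
  J = 15 + 134 = 149
  D = 149 − 6·25 − 3·134 − 2·149 = -701
Option 1 (P + 55):
  N = 25
  P = 134 + 55 = 189
  J = 15 + 189 = 204
  D = 149 − 6·25 − 3·189 − 2·204 = -976
Change in D: -976 − (-701) = -275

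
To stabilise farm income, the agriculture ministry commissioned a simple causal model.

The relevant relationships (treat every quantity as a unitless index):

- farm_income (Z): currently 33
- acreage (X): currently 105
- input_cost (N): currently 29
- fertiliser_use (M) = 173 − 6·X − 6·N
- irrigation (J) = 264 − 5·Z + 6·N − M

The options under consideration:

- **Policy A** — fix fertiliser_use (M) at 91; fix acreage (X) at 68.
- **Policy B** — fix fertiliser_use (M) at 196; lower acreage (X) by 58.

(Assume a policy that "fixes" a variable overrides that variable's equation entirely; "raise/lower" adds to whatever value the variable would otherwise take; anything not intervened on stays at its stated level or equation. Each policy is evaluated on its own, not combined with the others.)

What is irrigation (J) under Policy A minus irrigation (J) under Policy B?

105

Policy A (M := 91, X := 68):
  Z = 33
  X = 68
  N = 29
  M = 91
  J = 264 − 5·33 + 6·29 − 91 = 182
Policy B (M := 196, X − 58):
  Z = 33
  X = 105 − 58 = 47
  N = 29
  M = 196
  J = 264 − 5·33 + 6·29 − 196 = 77
J: 182 − 77 = 105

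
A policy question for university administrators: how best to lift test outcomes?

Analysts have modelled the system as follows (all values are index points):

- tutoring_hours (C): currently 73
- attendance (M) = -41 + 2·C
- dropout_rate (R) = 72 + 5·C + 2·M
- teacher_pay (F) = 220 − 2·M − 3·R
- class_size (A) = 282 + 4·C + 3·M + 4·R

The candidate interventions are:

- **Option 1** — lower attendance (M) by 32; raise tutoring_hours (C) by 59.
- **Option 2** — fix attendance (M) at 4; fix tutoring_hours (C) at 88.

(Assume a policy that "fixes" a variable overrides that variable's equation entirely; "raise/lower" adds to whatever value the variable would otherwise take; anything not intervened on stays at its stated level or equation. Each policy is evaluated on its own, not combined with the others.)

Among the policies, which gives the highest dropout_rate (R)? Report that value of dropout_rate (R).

Option 1 (M − 32, C + 59):
  C = 73 + 59 = 132
  M = -41 + 2·132 (−32 from intervention) = 191
  R = 72 + 5·132 + 2·191 = 1114
Option 2 (M := 4, C := 88):
  C = 88
  M = 4
  R = 72 + 5·88 + 2·4 = 520
Comparing — Option 1: R=1114, Option 2: R=520. Highest is 1114 (Option 1).

1114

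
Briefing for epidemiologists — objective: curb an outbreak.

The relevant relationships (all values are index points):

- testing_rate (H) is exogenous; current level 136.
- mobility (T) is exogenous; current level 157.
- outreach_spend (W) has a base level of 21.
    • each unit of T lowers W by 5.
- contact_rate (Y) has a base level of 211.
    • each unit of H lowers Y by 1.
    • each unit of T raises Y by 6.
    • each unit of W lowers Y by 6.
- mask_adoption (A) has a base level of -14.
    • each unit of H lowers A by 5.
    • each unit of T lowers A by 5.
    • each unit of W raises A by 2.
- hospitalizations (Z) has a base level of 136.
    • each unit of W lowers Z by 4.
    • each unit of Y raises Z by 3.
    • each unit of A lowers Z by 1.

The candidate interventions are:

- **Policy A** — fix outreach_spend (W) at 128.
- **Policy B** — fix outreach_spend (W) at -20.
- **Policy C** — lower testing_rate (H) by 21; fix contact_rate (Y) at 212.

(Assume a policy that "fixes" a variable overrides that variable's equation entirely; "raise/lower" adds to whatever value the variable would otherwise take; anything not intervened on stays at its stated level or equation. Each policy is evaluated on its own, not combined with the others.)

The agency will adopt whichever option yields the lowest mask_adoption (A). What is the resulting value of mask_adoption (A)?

-2902

Policy A (W := 128):
  H = 136
  T = 157
  W = 128
  A = -14 − 5·136 − 5·157 + 2·128 = -1223
Policy B (W := -20):
  H = 136
  T = 157
  W = -20
  A = -14 − 5·136 − 5·157 + 2·(-20) = -1519
Policy C (H − 21, Y := 212):
  H = 136 − 21 = 115
  T = 157
  W = 21 − 5·157 = -764
  A = -14 − 5·115 − 5·157 + 2·(-764) = -2902
Comparing — Policy A: A=-1223, Policy B: A=-1519, Policy C: A=-2902. Lowest is -2902 (Policy C).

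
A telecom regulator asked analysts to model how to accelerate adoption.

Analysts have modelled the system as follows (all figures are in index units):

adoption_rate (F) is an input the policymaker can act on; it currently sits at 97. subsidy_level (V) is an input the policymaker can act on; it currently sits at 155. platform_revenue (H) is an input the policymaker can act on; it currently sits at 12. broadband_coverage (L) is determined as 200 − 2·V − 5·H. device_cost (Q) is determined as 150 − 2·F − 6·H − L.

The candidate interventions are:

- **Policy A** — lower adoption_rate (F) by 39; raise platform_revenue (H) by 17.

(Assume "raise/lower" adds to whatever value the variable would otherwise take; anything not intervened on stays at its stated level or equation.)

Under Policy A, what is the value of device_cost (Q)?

Policy A (F − 39, H + 17):
  F = 97 − 39 = 58
  V = 155
  H = 12 + 17 = 29
  L = 200 − 2·155 − 5·29 = -255
  Q = 150 − 2·58 − 6·29 − (-255) = 115

115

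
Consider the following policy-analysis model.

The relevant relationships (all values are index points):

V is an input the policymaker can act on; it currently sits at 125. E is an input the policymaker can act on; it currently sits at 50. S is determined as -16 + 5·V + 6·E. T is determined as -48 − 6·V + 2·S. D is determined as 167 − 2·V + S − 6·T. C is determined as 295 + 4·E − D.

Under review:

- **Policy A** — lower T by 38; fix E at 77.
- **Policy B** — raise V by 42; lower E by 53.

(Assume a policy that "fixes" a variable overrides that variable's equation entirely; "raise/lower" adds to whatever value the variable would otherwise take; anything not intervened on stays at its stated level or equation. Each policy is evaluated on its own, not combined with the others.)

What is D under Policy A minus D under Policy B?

Policy A (T − 38, E := 77):
  V = 125
  E = 77
  S = -16 + 5·125 + 6·77 = 1071
  T = -48 − 6·125 + 2·1071 (−38 from intervention) = 1306
  D = 167 − 2·125 + 1071 − 6·1306 = -6848
Policy B (V + 42, E − 53):
  V = 125 + 42 = 167
  E = 50 − 53 = -3
  S = -16 + 5·167 + 6·(-3) = 801
  T = -48 − 6·167 + 2·801 = 552
  D = 167 − 2·167 + 801 − 6·552 = -2678
D: -6848 − (-2678) = -4170

-4170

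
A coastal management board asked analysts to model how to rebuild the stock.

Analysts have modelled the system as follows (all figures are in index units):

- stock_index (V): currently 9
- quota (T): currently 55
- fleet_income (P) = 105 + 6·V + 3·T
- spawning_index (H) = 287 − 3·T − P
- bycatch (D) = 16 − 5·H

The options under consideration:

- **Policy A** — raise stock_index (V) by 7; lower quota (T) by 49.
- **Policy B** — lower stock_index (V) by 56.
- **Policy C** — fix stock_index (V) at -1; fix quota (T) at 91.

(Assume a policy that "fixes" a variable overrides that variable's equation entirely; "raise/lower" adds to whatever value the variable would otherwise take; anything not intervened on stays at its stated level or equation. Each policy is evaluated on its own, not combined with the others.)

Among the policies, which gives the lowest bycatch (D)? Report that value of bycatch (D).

Policy A (V + 7, T − 49):
  V = 9 + 7 = 16
  T = 55 − 49 = 6
  P = 105 + 6·16 + 3·6 = 219
  H = 287 − 3·6 − 219 = 50
  D = 16 − 5·50 = -234
Policy B (V − 56):
  V = 9 − 56 = -47
  T = 55
  P = 105 + 6·(-47) + 3·55 = -12
  H = 287 − 3·55 − (-12) = 134
  D = 16 − 5·134 = -654
Policy C (V := -1, T := 91):
  V = -1
  T = 91
  P = 105 + 6·(-1) + 3·91 = 372
  H = 287 − 3·91 − 372 = -358
  D = 16 − 5·(-358) = 1806
Comparing — Policy A: D=-234, Policy B: D=-654, Policy C: D=1806. Lowest is -654 (Policy B).

-654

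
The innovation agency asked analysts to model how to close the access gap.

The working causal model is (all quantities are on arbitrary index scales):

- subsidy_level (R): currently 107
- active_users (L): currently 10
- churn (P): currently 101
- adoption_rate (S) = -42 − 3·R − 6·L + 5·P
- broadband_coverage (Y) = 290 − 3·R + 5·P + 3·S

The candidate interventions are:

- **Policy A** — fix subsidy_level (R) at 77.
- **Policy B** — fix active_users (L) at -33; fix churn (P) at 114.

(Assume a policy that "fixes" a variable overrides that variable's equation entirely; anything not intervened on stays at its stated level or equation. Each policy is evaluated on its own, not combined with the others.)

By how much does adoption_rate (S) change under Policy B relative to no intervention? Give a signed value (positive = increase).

Baseline:
  R = 107
  L = 10
  P = 101
  S = -42 − 3·107 − 6·10 + 5·101 = 82
Policy B (L := -33, P := 114):
  R = 107
  L = -33
  P = 114
  S = -42 − 3·107 − 6·(-33) + 5·114 = 405
Change in S: 405 − 82 = 323

323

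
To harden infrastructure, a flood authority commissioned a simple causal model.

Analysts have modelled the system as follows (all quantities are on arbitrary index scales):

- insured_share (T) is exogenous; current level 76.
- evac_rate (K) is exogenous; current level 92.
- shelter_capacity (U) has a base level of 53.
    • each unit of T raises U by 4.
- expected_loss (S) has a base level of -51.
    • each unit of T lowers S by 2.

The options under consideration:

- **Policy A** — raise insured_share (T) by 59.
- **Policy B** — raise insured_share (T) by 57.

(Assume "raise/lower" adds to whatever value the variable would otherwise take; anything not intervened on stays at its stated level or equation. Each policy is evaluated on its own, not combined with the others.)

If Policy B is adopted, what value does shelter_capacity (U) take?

Policy B (T + 57):
  T = 76 + 57 = 133
  U = 53 + 4·133 = 585

585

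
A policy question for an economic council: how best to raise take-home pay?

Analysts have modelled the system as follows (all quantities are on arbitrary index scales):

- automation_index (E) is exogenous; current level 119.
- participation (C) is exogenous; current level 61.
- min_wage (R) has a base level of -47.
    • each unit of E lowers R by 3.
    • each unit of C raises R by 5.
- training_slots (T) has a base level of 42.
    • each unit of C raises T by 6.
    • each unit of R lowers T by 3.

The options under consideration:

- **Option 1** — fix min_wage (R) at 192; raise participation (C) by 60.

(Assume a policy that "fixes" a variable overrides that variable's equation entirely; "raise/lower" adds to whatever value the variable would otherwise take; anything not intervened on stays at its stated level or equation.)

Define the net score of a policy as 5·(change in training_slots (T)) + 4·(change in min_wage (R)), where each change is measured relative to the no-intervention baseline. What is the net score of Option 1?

-1401

Baseline:
  E = 119
  C = 61
  R = -47 − 3·119 + 5·61 = -99
  T = 42 + 6·61 − 3·(-99) = 705
Option 1 (R := 192, C + 60):
  E = 119
  C = 61 + 60 = 121
  R = 192
  T = 42 + 6·121 − 3·192 = 192
ΔT = 192 − 705 = -513; ΔR = 192 − (-99) = 291
Score = 5·(-513) + 4·291 = -1401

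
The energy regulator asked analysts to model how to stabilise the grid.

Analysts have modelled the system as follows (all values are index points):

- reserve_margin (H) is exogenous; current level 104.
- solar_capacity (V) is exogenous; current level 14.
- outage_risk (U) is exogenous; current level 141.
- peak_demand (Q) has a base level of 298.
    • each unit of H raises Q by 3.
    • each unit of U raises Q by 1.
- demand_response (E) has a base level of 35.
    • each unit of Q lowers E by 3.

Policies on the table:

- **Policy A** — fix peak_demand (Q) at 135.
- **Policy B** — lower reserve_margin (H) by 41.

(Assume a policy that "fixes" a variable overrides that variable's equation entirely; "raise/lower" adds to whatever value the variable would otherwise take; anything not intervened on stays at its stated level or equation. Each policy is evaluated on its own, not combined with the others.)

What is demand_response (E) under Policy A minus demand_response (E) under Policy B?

Policy A (Q := 135):
  H = 104
  U = 141
  Q = 135
  E = 35 − 3·135 = -370
Policy B (H − 41):
  H = 104 − 41 = 63
  U = 141
  Q = 298 + 3·63 + 141 = 628
  E = 35 − 3·628 = -1849
E: -370 − (-1849) = 1479

1479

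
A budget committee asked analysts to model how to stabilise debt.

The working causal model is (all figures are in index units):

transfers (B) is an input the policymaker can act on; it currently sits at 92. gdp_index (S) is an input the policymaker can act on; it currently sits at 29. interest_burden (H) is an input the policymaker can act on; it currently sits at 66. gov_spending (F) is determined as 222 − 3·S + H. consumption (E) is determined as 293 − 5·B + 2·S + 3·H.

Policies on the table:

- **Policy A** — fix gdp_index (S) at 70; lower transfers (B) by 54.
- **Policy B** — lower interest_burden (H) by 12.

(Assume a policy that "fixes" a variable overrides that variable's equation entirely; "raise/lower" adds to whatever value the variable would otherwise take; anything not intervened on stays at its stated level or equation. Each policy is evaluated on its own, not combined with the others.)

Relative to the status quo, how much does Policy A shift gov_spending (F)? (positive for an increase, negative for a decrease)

Baseline:
  S = 29
  H = 66
  F = 222 − 3·29 + 66 = 201
Policy A (S := 70, B − 54):
  S = 70
  H = 66
  F = 222 − 3·70 + 66 = 78
Change in F: 78 − 201 = -123

-123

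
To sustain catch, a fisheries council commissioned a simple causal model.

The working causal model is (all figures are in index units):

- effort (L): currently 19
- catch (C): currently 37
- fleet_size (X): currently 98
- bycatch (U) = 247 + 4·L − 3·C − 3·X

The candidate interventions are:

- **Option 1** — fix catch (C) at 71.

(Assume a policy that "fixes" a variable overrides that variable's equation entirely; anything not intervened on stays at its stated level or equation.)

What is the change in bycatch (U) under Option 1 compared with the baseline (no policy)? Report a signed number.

-102

Baseline:
  L = 19
  C = 37
  X = 98
  U = 247 + 4·19 − 3·37 − 3·98 = -82
Option 1 (C := 71):
  L = 19
  C = 71
  X = 98
  U = 247 + 4·19 − 3·71 − 3·98 = -184
Change in U: -184 − (-82) = -102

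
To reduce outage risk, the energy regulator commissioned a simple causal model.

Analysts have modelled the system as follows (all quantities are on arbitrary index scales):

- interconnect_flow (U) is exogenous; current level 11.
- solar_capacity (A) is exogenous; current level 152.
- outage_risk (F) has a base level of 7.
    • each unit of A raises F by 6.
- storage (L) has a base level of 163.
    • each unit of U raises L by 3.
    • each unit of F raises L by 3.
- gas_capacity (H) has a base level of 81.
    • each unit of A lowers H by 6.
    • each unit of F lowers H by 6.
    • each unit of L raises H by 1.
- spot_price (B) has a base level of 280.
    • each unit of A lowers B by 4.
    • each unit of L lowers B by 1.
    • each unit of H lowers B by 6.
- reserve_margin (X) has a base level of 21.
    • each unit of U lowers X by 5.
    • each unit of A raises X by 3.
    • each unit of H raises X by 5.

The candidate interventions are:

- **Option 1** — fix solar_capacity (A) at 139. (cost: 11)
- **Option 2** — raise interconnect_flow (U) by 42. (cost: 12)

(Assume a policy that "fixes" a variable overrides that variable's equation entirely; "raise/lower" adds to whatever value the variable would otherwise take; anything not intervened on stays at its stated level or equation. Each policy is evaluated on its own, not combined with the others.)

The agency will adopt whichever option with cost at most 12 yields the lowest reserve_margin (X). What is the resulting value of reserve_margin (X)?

-16118

Option 1 (A := 139):
  U = 11
  A = 139
  F = 7 + 6·139 = 841
  L = 163 + 3·11 + 3·841 = 2719
  H = 81 − 6·139 − 6·841 + 2719 = -3080
  X = 21 − 5·11 + 3·139 + 5·(-3080) = -15017
Option 2 (U + 42):
  U = 11 + 42 = 53
  A = 152
  F = 7 + 6·152 = 919
  L = 163 + 3·53 + 3·919 = 3079
  H = 81 − 6·152 − 6·919 + 3079 = -3266
  X = 21 − 5·53 + 3·152 + 5·(-3266) = -16118
Comparing — Option 1: X=-15017, Option 2: X=-16118. Lowest is -16118 (Option 2).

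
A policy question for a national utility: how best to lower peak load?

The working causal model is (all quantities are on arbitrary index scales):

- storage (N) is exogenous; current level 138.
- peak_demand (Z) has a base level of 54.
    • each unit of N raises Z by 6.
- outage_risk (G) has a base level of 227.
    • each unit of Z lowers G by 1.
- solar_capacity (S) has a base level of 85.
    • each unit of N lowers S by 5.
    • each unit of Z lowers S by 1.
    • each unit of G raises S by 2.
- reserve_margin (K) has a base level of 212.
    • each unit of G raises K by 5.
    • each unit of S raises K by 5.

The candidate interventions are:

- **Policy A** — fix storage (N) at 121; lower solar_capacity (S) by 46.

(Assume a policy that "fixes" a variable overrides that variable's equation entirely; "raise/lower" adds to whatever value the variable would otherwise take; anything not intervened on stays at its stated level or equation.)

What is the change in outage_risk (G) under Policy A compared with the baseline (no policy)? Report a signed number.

Baseline:
  N = 138
  Z = 54 + 6·138 = 882
  G = 227 − 882 = -655
Policy A (N := 121, S − 46):
  N = 121
  Z = 54 + 6·121 = 780
  G = 227 − 780 = -553
Change in G: -553 − (-655) = 102

102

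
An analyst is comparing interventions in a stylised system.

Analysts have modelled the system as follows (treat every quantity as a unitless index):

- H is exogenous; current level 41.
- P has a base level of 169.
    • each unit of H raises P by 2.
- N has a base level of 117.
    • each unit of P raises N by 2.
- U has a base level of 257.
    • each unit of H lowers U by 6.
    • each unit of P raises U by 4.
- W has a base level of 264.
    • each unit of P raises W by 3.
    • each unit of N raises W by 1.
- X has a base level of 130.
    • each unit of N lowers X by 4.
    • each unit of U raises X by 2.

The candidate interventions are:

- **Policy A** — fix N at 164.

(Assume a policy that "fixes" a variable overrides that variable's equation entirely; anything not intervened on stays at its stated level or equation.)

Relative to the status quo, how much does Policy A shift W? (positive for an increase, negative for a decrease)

-455

Baseline:
  H = 41
  P = 169 + 2·41 = 251
  N = 117 + 2·251 = 619
  W = 264 + 3·251 + 619 = 1636
Policy A (N := 164):
  H = 41
  P = 169 + 2·41 = 251
  N = 164
  W = 264 + 3·251 + 164 = 1181
Change in W: 1181 − 1636 = -455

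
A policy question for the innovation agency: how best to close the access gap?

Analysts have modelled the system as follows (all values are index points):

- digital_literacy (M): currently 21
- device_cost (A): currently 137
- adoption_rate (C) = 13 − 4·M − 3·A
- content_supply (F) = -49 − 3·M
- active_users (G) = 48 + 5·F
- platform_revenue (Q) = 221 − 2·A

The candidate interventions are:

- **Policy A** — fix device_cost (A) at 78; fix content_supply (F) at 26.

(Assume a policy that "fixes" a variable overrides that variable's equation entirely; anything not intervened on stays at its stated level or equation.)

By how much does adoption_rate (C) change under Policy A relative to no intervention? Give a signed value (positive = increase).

Baseline:
  M = 21
  A = 137
  C = 13 − 4·21 − 3·137 = -482
Policy A (A := 78, F := 26):
  M = 21
  A = 78
  C = 13 − 4·21 − 3·78 = -305
Change in C: -305 − (-482) = 177

177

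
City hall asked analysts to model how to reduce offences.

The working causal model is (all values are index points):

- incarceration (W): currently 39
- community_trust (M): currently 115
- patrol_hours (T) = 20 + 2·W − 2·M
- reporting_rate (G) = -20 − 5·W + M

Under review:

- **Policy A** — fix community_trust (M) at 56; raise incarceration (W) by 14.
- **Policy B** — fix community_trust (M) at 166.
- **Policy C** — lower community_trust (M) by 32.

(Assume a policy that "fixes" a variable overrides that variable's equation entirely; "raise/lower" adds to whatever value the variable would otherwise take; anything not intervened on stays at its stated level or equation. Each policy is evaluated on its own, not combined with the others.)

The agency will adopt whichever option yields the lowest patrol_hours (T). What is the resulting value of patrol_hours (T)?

Policy A (M := 56, W + 14):
  W = 39 + 14 = 53
  M = 56
  T = 20 + 2·53 − 2·56 = 14
Policy B (M := 166):
  W = 39
  M = 166
  T = 20 + 2·39 − 2·166 = -234
Policy C (M − 32):
  W = 39
  M = 115 − 32 = 83
  T = 20 + 2·39 − 2·83 = -68
Comparing — Policy A: T=14, Policy B: T=-234, Policy C: T=-68. Lowest is -234 (Policy B).

-234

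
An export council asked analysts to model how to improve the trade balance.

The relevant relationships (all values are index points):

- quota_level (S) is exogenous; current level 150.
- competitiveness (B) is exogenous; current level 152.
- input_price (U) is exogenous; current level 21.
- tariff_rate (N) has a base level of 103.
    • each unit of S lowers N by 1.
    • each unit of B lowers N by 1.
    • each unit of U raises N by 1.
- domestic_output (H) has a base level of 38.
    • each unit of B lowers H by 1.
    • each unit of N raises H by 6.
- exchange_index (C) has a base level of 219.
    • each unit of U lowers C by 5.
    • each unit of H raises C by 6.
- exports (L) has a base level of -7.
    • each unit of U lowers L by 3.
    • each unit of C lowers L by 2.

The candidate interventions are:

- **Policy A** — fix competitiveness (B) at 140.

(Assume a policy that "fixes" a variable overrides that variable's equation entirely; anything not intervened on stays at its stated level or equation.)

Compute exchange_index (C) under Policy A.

-6474

Policy A (B := 140):
  S = 150
  B = 140
  U = 21
  N = 103 − 150 − 140 + 21 = -166
  H = 38 − 140 + 6·(-166) = -1098
  C = 219 − 5·21 + 6·(-1098) = -6474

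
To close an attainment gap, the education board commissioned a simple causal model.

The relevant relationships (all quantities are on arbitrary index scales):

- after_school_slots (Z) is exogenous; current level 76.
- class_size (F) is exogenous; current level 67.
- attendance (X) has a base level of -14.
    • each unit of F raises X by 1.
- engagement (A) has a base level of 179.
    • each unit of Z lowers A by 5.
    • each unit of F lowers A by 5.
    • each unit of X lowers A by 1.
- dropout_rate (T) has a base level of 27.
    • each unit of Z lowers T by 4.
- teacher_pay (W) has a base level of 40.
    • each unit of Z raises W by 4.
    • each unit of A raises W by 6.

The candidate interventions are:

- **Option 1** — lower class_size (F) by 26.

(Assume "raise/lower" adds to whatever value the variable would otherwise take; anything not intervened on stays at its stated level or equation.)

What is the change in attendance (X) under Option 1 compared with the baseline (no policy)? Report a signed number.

Baseline:
  F = 67
  X = -14 + 67 = 53
Option 1 (F − 26):
  F = 67 − 26 = 41
  X = -14 + 41 = 27
Change in X: 27 − 53 = -26

-26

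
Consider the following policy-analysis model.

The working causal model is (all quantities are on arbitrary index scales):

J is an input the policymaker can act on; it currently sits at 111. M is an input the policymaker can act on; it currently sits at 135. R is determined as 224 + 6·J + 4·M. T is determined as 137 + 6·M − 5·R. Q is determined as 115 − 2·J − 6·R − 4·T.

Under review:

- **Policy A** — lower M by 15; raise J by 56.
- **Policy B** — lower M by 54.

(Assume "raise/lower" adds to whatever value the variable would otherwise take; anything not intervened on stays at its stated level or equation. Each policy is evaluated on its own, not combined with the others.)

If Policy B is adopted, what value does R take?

1214

Policy B (M − 54):
  J = 111
  M = 135 − 54 = 81
  R = 224 + 6·111 + 4·81 = 1214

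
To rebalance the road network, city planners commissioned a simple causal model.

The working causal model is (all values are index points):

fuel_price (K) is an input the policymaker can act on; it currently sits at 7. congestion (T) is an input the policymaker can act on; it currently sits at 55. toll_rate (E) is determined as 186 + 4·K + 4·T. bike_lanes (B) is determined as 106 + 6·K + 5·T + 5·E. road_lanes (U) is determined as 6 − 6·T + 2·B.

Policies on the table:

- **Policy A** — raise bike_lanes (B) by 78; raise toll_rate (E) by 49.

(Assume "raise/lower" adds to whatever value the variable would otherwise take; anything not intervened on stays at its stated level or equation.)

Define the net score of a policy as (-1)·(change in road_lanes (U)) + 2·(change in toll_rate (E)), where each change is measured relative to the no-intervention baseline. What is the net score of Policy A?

Baseline:
  K = 7
  T = 55
  E = 186 + 4·7 + 4·55 = 434
  B = 106 + 6·7 + 5·55 + 5·434 = 2593
  U = 6 − 6·55 + 2·2593 = 4862
Policy A (B + 78, E + 49):
  K = 7
  T = 55
  E = 186 + 4·7 + 4·55 (+49 from intervention) = 483
  B = 106 + 6·7 + 5·55 + 5·483 (+78 from intervention) = 2916
  U = 6 − 6·55 + 2·2916 = 5508
ΔU = 5508 − 4862 = 646; ΔE = 483 − 434 = 49
Score = (-1)·646 + 2·49 = -548

-548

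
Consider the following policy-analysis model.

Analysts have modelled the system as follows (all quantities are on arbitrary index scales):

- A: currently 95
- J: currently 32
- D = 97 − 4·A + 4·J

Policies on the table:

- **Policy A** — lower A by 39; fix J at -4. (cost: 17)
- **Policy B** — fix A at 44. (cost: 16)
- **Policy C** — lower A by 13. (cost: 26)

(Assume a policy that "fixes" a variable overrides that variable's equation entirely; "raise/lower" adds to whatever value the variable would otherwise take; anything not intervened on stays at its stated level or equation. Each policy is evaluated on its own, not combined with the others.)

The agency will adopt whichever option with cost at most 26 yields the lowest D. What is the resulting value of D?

-143

Policy A (A − 39, J := -4):
  A = 95 − 39 = 56
  J = -4
  D = 97 − 4·56 + 4·(-4) = -143
Policy B (A := 44):
  A = 44
  J = 32
  D = 97 − 4·44 + 4·32 = 49
Policy C (A − 13):
  A = 95 − 13 = 82
  J = 32
  D = 97 − 4·82 + 4·32 = -103
Comparing — Policy A: D=-143, Policy B: D=49, Policy C: D=-103. Lowest is -143 (Policy A).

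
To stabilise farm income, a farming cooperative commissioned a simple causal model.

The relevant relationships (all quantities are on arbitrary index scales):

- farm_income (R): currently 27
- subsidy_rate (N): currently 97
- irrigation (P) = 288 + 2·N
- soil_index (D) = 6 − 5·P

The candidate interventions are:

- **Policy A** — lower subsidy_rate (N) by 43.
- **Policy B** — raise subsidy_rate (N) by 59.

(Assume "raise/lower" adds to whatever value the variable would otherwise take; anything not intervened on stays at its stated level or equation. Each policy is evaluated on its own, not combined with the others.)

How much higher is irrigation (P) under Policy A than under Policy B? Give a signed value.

-204

Policy A (N − 43):
  N = 97 − 43 = 54
  P = 288 + 2·54 = 396
Policy B (N + 59):
  N = 97 + 59 = 156
  P = 288 + 2·156 = 600
P: 396 − 600 = -204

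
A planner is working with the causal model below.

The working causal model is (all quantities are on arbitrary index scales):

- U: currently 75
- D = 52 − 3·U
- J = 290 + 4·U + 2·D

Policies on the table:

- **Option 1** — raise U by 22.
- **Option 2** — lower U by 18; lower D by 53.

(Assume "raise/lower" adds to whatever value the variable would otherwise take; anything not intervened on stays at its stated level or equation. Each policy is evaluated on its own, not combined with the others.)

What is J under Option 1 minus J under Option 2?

26

Option 1 (U + 22):
  U = 75 + 22 = 97
  D = 52 − 3·97 = -239
  J = 290 + 4·97 + 2·(-239) = 200
Option 2 (U − 18, D − 53):
  U = 75 − 18 = 57
  D = 52 − 3·57 (−53 from intervention) = -172
  J = 290 + 4·57 + 2·(-172) = 174
J: 200 − 174 = 26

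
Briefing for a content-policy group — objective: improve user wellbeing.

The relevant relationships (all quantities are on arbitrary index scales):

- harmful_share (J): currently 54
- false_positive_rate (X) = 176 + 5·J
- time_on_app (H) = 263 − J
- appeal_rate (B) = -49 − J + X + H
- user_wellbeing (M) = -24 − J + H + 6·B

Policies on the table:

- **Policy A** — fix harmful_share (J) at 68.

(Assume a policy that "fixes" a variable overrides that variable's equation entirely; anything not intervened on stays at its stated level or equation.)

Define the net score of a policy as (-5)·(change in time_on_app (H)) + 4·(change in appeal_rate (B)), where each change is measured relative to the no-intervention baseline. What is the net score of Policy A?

Baseline:
  J = 54
  X = 176 + 5·54 = 446
  H = 263 − 54 = 209
  B = -49 − 54 + 446 + 209 = 552
Policy A (J := 68):
  J = 68
  X = 176 + 5·68 = 516
  H = 263 − 68 = 195
  B = -49 − 68 + 516 + 195 = 594
ΔH = 195 − 209 = -14; ΔB = 594 − 552 = 42
Score = (-5)·(-14) + 4·42 = 238

238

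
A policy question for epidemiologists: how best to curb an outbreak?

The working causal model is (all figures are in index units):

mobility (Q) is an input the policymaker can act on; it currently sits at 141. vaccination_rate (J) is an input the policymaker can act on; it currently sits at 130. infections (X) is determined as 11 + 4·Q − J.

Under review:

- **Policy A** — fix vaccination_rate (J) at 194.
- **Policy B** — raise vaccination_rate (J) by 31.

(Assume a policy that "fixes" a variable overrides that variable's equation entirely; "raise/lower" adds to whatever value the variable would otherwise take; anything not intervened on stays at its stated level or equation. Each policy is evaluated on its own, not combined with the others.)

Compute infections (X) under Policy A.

Policy A (J := 194):
  Q = 141
  J = 194
  X = 11 + 4·141 − 194 = 381

381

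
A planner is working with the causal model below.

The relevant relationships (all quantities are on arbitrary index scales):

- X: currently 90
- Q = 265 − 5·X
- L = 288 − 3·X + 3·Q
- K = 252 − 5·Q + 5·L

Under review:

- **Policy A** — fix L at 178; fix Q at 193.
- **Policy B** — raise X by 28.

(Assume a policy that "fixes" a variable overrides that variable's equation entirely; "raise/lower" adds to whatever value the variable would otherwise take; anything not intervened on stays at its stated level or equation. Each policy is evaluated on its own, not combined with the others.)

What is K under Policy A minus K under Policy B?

Policy A (L := 178, Q := 193):
  X = 90
  Q = 193
  L = 178
  K = 252 − 5·193 + 5·178 = 177
Policy B (X + 28):
  X = 90 + 28 = 118
  Q = 265 − 5·118 = -325
  L = 288 − 3·118 + 3·(-325) = -1041
  K = 252 − 5·(-325) + 5·(-1041) = -3328
K: 177 − (-3328) = 3505

3505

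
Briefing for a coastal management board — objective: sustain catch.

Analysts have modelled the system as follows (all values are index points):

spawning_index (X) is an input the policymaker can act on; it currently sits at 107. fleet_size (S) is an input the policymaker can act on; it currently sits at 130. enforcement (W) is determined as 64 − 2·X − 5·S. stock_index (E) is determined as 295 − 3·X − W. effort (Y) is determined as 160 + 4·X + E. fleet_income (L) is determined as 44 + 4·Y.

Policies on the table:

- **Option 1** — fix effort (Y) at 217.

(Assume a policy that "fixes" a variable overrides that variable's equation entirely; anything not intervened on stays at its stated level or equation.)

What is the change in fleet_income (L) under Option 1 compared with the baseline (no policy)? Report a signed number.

Baseline:
  X = 107
  S = 130
  W = 64 − 2·107 − 5·130 = -800
  E = 295 − 3·107 − (-800) = 774
  Y = 160 + 4·107 + 774 = 1362
  L = 44 + 4·1362 = 5492
Option 1 (Y := 217):
  X = 107
  S = 130
  W = 64 − 2·107 − 5·130 = -800
  E = 295 − 3·107 − (-800) = 774
  Y = 217
  L = 44 + 4·217 = 912
Change in L: 912 − 5492 = -4580

-4580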